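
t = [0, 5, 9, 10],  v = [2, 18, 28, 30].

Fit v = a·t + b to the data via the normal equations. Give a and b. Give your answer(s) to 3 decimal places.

Setting ∂/∂a … = 0 gives: 206·a + 24·b = 642;  24·a + 4·b = 78.
(Σt·t = 206, Σt = 24, Σ1 = 4, Σt·v = 642, Σv = 78.)
Eliminating b: 4·(row 1) − 24·(row 2) gives 248·a = 4·642 − 24·78 = 696, so a = 87/31.
Then b = (78 − 24·(87/31))/4 = 165/62.

a = 2.806, b = 2.661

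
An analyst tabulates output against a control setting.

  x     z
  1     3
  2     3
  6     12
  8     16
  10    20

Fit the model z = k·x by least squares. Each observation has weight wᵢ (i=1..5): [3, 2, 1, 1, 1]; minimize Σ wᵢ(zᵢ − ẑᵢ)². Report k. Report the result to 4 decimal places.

With design matrix M, MᵀWM = [[211]] and MᵀWz = [421]ᵀ.
Hence k = 421 / 211 ≈ 1.99526.

k = 1.9953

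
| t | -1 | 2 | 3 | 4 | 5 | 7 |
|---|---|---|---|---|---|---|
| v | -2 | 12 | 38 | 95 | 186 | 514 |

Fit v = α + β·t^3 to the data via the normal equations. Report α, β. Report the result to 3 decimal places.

α = -1.085, β = 1.501

From the data, Σ1 = 6, Σt^3 = 566, Σt^3·t^3 = 138164.
Moment sums: Σv = 843, Σt^3·v = 206756.
MᵀM·[α, β]ᵀ = Mᵀv becomes [[6, 566]; [566, 138164]]·[α, β]ᵀ = [843, 206756]ᵀ.
Δ = 6·138164 − 566² = 508628.
α = (843·138164 − 566·206756)/508628 = -137911/127157; β = (6·206756 − 566·843)/508628 = 381699/254314.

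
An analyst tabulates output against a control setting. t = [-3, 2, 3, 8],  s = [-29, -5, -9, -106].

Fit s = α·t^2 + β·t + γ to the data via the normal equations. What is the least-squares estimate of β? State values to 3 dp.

β = 3.108

The normal system AᵀA·[α, β, γ]ᵀ = Aᵀs is [[4274, 520, 86]; [520, 86, 10]; [86, 10, 4]]·[α, β, γ]ᵀ = [-7146, -798, -149]ᵀ.
Solving the 3×3 system (Gaussian elimination) gives α = -121/60, β = 2275/732, γ = -2027/1220.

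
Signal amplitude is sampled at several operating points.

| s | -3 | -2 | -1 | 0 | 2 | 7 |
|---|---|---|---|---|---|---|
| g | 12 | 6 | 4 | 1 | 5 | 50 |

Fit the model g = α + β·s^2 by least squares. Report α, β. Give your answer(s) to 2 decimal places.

α = 2.03, β = 0.98

Sums needed: Σ1 = 6, Σs^2 = 67, Σs^2·s^2 = 2515.
For Xᵀg: Σg = 78, Σs^2·g = 2606.
So XᵀX·[α, β]ᵀ = Xᵀg: [[6, 67]; [67, 2515]]·[α, β]ᵀ = [78, 2606]ᵀ.
Eliminating β: 2515·(row 1) − 67·(row 2) gives 10601·α = 2515·78 − 67·2606 = 21568, so α = 21568/10601.
Then β = (2606 − 67·(21568/10601))/2515 = 10410/10601.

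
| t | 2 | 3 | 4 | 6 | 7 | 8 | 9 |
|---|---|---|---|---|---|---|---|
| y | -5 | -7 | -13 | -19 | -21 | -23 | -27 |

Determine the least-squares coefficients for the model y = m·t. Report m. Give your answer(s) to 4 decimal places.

Forming XᵀX = [[259]] and Xᵀy = [-771]ᵀ gives XᵀX·[m]ᵀ = Xᵀy.
Hence m = -771 / 259 ≈ -2.97683.

m = -2.9768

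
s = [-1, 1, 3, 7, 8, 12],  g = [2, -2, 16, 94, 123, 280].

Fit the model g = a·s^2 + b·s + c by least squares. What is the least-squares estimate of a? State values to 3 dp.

Sums needed: Σs^2·s^2 = 27316, Σs^2·s = 2610, Σs^2 = 268, Σs·s = 268, Σs = 30, Σ1 = 6.
For Mᵀg: Σs^2·g = 52942, Σs·g = 5046, Σg = 513.
MᵀM·[a, b, c]ᵀ = Mᵀg becomes [[27316, 2610, 268]; [2610, 268, 30]; [268, 30, 6]]·[a, b, c]ᵀ = [52942, 5046, 513]ᵀ.
Solving the 3×3 system (Gaussian elimination) gives a = 588651/296774, b = -47841/148387, c = -440491/296774.

a = 1.983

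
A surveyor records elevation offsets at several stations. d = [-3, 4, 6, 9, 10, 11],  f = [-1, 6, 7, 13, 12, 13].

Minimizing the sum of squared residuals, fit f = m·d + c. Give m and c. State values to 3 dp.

m = 1.043, c = 1.900

Entries of XᵀX: Σd·d = 363, Σd = 37, Σ1 = 6.
Right-hand side: Σd·f = 449, Σf = 50.
det = 363·6 − 37² = 809.
m = (449·6 − 37·50)/809 = 844/809; c = (363·50 − 37·449)/809 = 1537/809.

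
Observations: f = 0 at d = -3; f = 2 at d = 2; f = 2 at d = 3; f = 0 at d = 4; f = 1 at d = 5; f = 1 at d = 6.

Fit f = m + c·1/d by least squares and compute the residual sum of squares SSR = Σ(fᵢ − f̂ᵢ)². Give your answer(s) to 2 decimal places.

From the data, Σ1 = 6, Σ1/d = 67/60, Σ1/d·1/d = 241/400.
And Σf = 6, Σ1/d·f = 61/30.
So MᵀM·[m, c]ᵀ = Mᵀf: [[6, 67/60]; [67/60, 241/400]]·[m, c]ᵀ = [6, 61/30]ᵀ.
det = 6·(241/400) − (67/60)² = 341/144.
m = (6·(241/400) − (67/60)·(61/30))/(341/144) = 88/155; c = (6·(61/30) − (67/60)·6)/(341/144) = 72/31.
Residuals: 32/155, 42/155, 102/155, -178/155, -1/31, 7/155; SSR = 58/31.

SSR = 1.87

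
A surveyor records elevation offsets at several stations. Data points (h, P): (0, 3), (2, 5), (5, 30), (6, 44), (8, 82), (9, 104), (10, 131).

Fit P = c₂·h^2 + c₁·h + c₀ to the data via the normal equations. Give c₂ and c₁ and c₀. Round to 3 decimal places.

Compute the Gram sums: Σh^2·h^2 = 22594, Σh^2·h = 2590, Σh^2 = 310, Σh·h = 310, Σh = 40, Σ1 = 7.
Moment sums: Σh^2·P = 29126, Σh·P = 3326, ΣP = 399.
So AᵀA·[c₂, c₁, c₀]ᵀ = AᵀP: [[22594, 2590, 310]; [2590, 310, 40]; [310, 40, 7]]·[c₂, c₁, c₀]ᵀ = [29126, 3326, 399]ᵀ.
Inverting the 3×3 Gram matrix, [c₂, c₁, c₀]ᵀ = [1277/864, -8693/4320, 1315/432]ᵀ.

c₂ = 1.478, c₁ = -2.012, c₀ = 3.044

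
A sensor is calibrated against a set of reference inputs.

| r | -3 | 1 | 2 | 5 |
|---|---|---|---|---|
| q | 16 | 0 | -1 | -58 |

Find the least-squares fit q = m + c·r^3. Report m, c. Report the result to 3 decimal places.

The normal system XᵀX·[m, c]ᵀ = Xᵀq is [[4, 107]; [107, 16419]]·[m, c]ᵀ = [-43, -7690]ᵀ.
det = 4·16419 − 107² = 54227.
m = ((-43)·16419 − 107·(-7690))/54227 = 116813/54227; c = (4·(-7690) − 107·(-43))/54227 = -26159/54227.

m = 2.154, c = -0.482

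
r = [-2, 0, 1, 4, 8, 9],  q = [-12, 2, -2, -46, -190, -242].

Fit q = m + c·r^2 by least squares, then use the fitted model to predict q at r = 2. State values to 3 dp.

q̂ = -10.744

The normal equations are: 6·m + 166·c = -490;  166·m + 10930·c = -32548.
(Σ1 = 6, Σr^2 = 166, Σr^2·r^2 = 10930, Σq = -490, Σr^2·q = -32548.)
det = 6·10930 − 166² = 38024.
m = ((-490)·10930 − 166·(-32548))/38024 = 11817/9506; c = (6·(-32548) − 166·(-490))/38024 = -28487/9506.
At r = 2: q̂ = (11817/9506)·(1) + (-28487/9506)·(4) = -102131/9506.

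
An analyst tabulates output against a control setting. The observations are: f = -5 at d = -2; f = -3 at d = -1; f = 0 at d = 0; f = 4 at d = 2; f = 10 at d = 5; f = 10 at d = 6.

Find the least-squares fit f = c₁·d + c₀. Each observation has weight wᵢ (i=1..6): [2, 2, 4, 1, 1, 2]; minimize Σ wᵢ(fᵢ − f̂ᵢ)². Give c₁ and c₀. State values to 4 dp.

c₁ = 1.9037, c₀ = -0.5623

Normal-equation sums: Σwᵢ·d·d = 111, Σwᵢ·d = 13, Σwᵢ·1 = 12.
Moment sums: Σwᵢ·d·f = 204, Σwᵢ·f = 18.
So MᵀWM·[c₁, c₀]ᵀ = MᵀWf: [[111, 13]; [13, 12]]·[c₁, c₀]ᵀ = [204, 18]ᵀ.
Eliminating c₀: 12·(row 1) − 13·(row 2) gives 1163·c₁ = 12·204 − 13·18 = 2214, so c₁ = 2214/1163.
Then c₀ = (18 − 13·(2214/1163))/12 = -654/1163.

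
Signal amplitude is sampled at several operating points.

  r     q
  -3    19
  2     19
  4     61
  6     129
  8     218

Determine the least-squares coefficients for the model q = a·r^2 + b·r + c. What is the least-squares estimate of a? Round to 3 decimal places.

a = 3.015

The normal system AᵀA·[a, b, c]ᵀ = Aᵀq is [[5745, 773, 129]; [773, 129, 17]; [129, 17, 5]]·[a, b, c]ᵀ = [19819, 2743, 446]ᵀ.
Row-reducing yields a = 227067/75316, b = 12161/3964, c = 37129/37658.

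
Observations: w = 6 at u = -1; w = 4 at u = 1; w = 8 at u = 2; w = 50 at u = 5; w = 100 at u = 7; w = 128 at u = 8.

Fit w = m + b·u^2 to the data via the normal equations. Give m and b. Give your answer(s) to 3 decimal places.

m = 1.907, b = 1.976

XᵀX·[m, b]ᵀ = Xᵀw reads: 6·m + 144·b = 296;  144·m + 7140·b = 14384.
(Σ1 = 6, Σu^2 = 144, Σu^2·u^2 = 7140, Σw = 296, Σu^2·w = 14384.)
det = 6·7140 − 144² = 22104.
m = (296·7140 − 144·14384)/22104 = 1756/921; b = (6·14384 − 144·296)/22104 = 1820/921.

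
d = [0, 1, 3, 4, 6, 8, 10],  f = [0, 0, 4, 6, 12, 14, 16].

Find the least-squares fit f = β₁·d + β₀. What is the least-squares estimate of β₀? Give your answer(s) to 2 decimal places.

β₀ = -0.73

With design matrix M, MᵀM = [[226, 32]; [32, 7]] and Mᵀf = [380, 52]ᵀ.
det = 226·7 − 32² = 558.
β₁ = (380·7 − 32·52)/558 = 166/93; β₀ = (226·52 − 32·380)/558 = -68/93.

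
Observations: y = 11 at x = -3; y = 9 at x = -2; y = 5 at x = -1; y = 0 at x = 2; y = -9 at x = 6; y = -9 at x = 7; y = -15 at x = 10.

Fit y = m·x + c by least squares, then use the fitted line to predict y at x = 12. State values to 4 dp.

The normal equations are: 203·m + 19·c = -323;  19·m + 7·c = -8.
(Σx·x = 203, Σx = 19, Σ1 = 7, Σx·y = -323, Σy = -8.)
det = 203·7 − 19² = 1060.
m = ((-323)·7 − 19·(-8))/1060 = -2109/1060; c = (203·(-8) − 19·(-323))/1060 = 4513/1060.
At x = 12: ŷ = (-2109/1060)·(12) + (4513/1060)·(1) = -4159/212.

ŷ = -19.6179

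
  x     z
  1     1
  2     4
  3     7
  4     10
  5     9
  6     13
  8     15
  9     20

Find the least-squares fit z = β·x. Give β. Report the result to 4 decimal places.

β = 2.0890

Sums needed: Σx·x = 236.
For Mᵀz: Σx·z = 493.
So MᵀM·[β]ᵀ = Mᵀz: [[236]]·[β]ᵀ = [493]ᵀ.
β = 493/236 = 2.08898.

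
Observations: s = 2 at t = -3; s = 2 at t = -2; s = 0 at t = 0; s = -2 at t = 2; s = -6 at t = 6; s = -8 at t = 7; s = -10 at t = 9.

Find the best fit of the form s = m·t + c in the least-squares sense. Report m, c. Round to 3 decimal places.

Normal-equation sums: Σt·t = 183, Σt = 19, Σ1 = 7.
For Aᵀs: Σt·s = -196, Σs = -22.
Normal equations: [[183, 19]; [19, 7]]·[m, c]ᵀ = [-196, -22]ᵀ.
Determinant 183·7 − 19² = 920.
m = ((-196)·7 − 19·(-22))/920 = -477/460; c = (183·(-22) − 19·(-196))/920 = -151/460.

m = -1.037, c = -0.328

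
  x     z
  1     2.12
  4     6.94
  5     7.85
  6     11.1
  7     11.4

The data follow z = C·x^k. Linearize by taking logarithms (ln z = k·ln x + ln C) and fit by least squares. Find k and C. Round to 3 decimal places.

With ln zᵢ as the transformed response and ln xᵢ as the regressor:
Over the data: Σln x = 6.7334, Σ(ln x)² = 11.5091, Σln z = 9.5898, Σln x·ln z = 15.0502.
Normal system: [[11.5091, 6.7334]; [6.7334, 5]]·[k, ln C]ᵀ = [15.0502, 9.5898]ᵀ.
Slope k = (n·Σln x·ln z − Σln x·Σln z)/(n·Σ(ln x)² − (Σln x)²) = (5·15.0502 − 6.7334·9.5898)/12.2067 = 0.87486; ln C = (Σln z − k·Σln x)/n = 0.73980, so C = exp(0.73980) = 2.09553.

k = 0.875, C = 2.096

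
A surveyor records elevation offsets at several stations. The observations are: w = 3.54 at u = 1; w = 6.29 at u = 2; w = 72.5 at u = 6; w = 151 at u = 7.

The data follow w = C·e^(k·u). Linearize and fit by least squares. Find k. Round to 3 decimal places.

k = 0.621

With ln wᵢ as the transformed response and uᵢ as the regressor:
XᵀX = [[90.0000, 16.0000]; [16.0000, 4]], rhs = [65.7645, 12.4040]ᵀ  (here Σu = 16.0000, Σ(u)² = 90.0000, Σln w = 12.4040, Σu·ln w = 65.7645).
Δ = 90.0000·4 − (16.0000)² = 104.0000; k = (65.7645·4 − 16.0000·12.4040)/104.0000 = 0.62110, ln C = (90.0000·12.4040 − 16.0000·65.7645)/104.0000 = 0.61657.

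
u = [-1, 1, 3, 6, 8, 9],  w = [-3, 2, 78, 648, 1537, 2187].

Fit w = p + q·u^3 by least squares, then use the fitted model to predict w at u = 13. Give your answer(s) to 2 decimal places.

AᵀA·[p, q]ᵀ = Aᵀw reads: 6·p + 1484·q = 4449;  1484·p + 840972·q = 2523346.
det = 6·840972 − 1484² = 2843576.
p = (4449·840972 − 1484·2523346)/2843576 = -790259/710894; q = (6·2523346 − 1484·4449)/2843576 = 1067220/355447.
At u = 13: ŵ = (-790259/710894)·(1) + (1067220/355447)·(2197) = 4688574421/710894.

ŵ = 6595.32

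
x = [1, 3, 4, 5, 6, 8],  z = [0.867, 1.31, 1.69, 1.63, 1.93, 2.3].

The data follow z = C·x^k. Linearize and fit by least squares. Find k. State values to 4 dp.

k = 0.4583

Taking logs, ln z = k·ln x + ln C, so regress ln z on ln x.
Sums: Σln x = 7.9655, Σ(ln x)² = 13.2535, Σln z = 2.6310, Σln x·ln z = 4.7205.
Normal system: [[13.2535, 7.9655]; [7.9655, 6]]·[k, ln C]ᵀ = [4.7205, 2.6310]ᵀ.
Δ = 13.2535·6 − (7.9655)² = 16.0713; k = (4.7205·6 − 7.9655·2.6310)/16.0713 = 0.45830, ln C = (13.2535·2.6310 − 7.9655·4.7205)/16.0713 = -0.16992.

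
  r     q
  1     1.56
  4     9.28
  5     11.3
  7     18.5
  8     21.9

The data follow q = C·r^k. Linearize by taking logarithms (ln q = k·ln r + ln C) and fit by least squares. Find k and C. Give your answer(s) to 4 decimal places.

Taking logs, ln q = k·ln r + ln C, so regress ln q on ln r.
Σln r = 7.0211, Σ(ln r)² = 12.6227, Σln q = 11.1016, Σln r·ln q = 19.0869.
Equations: 12.6227·k + 7.0211·ln C = 19.0869;  7.0211·k + 5·ln C = 11.1016.
Slope k = (n·Σln r·ln q − Σln r·Σln q)/(n·Σ(ln r)² − (Σln r)²) = (5·19.0869 − 7.0211·11.1016)/13.8181 = 1.26568; ln C = (Σln q − k·Σln r)/n = 0.44303, so C = exp(0.44303) = 1.55742.

k = 1.2657, C = 1.5574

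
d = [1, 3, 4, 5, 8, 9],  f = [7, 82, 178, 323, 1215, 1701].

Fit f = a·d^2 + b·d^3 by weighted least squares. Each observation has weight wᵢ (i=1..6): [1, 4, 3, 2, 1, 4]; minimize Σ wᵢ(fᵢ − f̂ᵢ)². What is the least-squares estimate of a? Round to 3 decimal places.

a = 3.045

Forming XᵀWX = [[32683, 279259]; [279259, 2434363]] and XᵀWf = [656537, 5705985]ᵀ gives XᵀWX·[a, b]ᵀ = XᵀWf.
det = 32683·2434363 − 279259² = 1576696848.
a = (656537·2434363 − 279259·5705985)/1576696848 = 600214477/197087106; b = (32683·5705985 − 279259·656537)/1576696848 = 393105209/197087106.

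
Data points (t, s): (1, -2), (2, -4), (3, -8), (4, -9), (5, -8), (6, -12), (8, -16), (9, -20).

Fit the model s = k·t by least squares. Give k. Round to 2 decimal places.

Sums needed: Σt·t = 236.
Moment sums: Σt·s = -490.
k = (-490)/236 = -2.07627.

k = -2.08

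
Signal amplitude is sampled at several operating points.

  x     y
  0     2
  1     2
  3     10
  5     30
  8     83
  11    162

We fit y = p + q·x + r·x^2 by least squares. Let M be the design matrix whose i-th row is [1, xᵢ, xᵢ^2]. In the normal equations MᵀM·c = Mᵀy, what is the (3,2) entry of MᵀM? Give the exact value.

Row 3 ↔ basis x^2, column 2 ↔ basis x, so (MᵀM)_{3,2} = Σᵢ (x^2)·(x) = (0)·(0) + (1)·(1) + (9)·(3) + (25)·(5) + (64)·(8) + (121)·(11) = 1996.

1996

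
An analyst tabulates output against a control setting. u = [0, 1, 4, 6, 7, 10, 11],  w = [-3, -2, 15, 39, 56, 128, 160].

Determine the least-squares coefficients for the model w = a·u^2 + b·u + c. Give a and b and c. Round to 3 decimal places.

a = 1.545, b = -2.368, c = -1.940

XᵀX·[a, b, c]ᵀ = Xᵀw reads: 28595·a + 2955·b + 323·c = 36546;  2955·a + 323·b + 39·c = 3724;  323·a + 39·b + 7·c = 393.
(Σu^2·u^2 = 28595, Σu^2·u = 2955, Σu^2 = 323, Σu·u = 323, Σu = 39, Σ1 = 7, Σu^2·w = 36546, Σu·w = 3724, Σw = 393.)
Inverting the 3×3 Gram matrix, [a, b, c]ᵀ = [303579/196532, -465401/196532, -190593/98266]ᵀ.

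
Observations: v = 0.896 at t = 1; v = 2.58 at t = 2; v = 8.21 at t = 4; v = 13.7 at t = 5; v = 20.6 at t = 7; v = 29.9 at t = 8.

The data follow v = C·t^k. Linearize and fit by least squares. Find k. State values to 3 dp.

k = 1.674

Let Y = ln v. Fitting Y = k·ln t + ln C by least squares:
XᵀX = [[13.1032, 7.7142]; [7.7142, 6]], rhs = [20.7407, 11.9839]ᵀ  (here Σln t = 7.7142, Σ(ln t)² = 13.1032, Σln v = 11.9839, Σln t·ln v = 20.7407).
Δ = 13.1032·6 − (7.7142)² = 19.1098; k = (20.7407·6 − 7.7142·11.9839)/19.1098 = 1.67443, ln C = (13.1032·11.9839 − 7.7142·20.7407)/19.1098 = -0.15551.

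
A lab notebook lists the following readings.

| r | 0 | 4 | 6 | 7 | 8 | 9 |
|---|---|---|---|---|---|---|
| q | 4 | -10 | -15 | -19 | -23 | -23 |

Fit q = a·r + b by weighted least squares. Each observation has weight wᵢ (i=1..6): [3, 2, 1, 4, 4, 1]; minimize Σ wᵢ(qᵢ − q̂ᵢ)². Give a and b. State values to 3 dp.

The normal equations are: 601·a + 83·b = -1645;  83·a + 15·b = -214.
Eliminating b: 15·(row 1) − 83·(row 2) gives 2126·a = 15·(-1645) − 83·(-214) = -6913, so a = -6913/2126.
Then b = ((-214) − 83·(-6913/2126))/15 = 7921/2126.

a = -3.252, b = 3.726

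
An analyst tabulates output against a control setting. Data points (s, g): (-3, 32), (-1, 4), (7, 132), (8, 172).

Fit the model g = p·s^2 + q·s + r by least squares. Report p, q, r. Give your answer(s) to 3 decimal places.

Setting ∂/∂p … = 0 gives: 6579·p + 827·q + 123·r = 17768;  827·p + 123·q + 11·r = 2200;  123·p + 11·q + 4·r = 340.
Solving the 3×3 system (Gaussian elimination) gives p = 30006/10261, q = -18170/10261, r = -532/10261.

p = 2.924, q = -1.771, r = -0.052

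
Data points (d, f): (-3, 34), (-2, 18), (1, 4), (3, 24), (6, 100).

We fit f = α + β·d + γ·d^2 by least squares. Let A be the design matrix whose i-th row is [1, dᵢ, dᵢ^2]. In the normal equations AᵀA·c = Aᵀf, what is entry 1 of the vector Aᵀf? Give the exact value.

Entry 1 ↔ basis 1, so (Aᵀf)_{1} = Σᵢ fᵢ = (1)·(34) + (1)·(18) + (1)·(4) + (1)·(24) + (1)·(100) = 180.

180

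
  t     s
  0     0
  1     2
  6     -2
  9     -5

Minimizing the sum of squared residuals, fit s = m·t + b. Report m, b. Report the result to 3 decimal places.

m = -0.648, b = 1.343

The normal system XᵀX·[m, b]ᵀ = Xᵀs is [[118, 16]; [16, 4]]·[m, b]ᵀ = [-55, -5]ᵀ.
det = 118·4 − 16² = 216.
m = ((-55)·4 − 16·(-5))/216 = -35/54; b = (118·(-5) − 16·(-55))/216 = 145/108.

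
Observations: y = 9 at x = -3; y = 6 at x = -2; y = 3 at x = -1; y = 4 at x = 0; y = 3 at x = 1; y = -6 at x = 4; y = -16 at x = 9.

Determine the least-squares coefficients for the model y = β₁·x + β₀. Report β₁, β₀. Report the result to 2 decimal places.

β₁ = -2.05, β₀ = 2.77

AᵀA·[β₁, β₀]ᵀ = Aᵀy reads: 112·β₁ + 8·β₀ = -207;  8·β₁ + 7·β₀ = 3.
Eliminating β₀: 7·(row 1) − 8·(row 2) gives 720·β₁ = 7·(-207) − 8·3 = -1473, so β₁ = -491/240.
Then β₀ = (3 − 8·(-491/240))/7 = 83/30.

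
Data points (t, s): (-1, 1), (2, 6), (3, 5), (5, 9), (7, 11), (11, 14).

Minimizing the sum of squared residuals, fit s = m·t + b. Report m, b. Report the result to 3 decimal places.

The normal system AᵀA·[m, b]ᵀ = Aᵀs is [[209, 27]; [27, 6]]·[m, b]ᵀ = [302, 46]ᵀ.
det = 209·6 − 27² = 525.
m = (302·6 − 27·46)/525 = 38/35; b = (209·46 − 27·302)/525 = 292/105.

m = 1.086, b = 2.781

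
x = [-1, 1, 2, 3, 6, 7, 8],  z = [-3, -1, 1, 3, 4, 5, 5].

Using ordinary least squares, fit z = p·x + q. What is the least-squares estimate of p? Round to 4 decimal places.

p = 0.8898

From the data, Σx·x = 164, Σx = 26, Σ1 = 7.
And Σx·z = 112, Σz = 14.
Determinant 164·7 − 26² = 472.
p = (112·7 − 26·14)/472 = 105/118; q = (164·14 − 26·112)/472 = -77/59.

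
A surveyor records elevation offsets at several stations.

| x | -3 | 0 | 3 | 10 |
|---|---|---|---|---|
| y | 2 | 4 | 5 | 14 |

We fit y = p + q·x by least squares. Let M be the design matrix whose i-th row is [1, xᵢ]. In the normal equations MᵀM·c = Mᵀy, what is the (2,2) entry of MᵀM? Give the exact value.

Row 2 ↔ basis x, column 2 ↔ basis x, so (MᵀM)_{2,2} = Σᵢ (x)·(x) = (-3)·(-3) + (0)·(0) + (3)·(3) + (10)·(10) = 118.

118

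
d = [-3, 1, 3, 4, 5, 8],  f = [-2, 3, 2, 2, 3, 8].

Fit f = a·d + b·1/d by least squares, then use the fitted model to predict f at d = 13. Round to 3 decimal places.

f̂ = 9.906

Compute the Gram sums: Σd·d = 124, Σd·1/d = 6, Σ1/d·1/d = 19301/14400.
Moment sums: Σd·f = 102, Σ1/d·f = 193/30.
Normal equations: [[124, 6]; [6, 19301/14400]]·[a, b]ᵀ = [102, 193/30]ᵀ.
Eliminating b: (19301/14400)·(row 1) − 6·(row 2) gives (468731/3600)·a = (19301/14400)·102 − 6·(193/30) = 235477/2400, so a = 706431/937462.
Then b = ((193/30) − 6·(706431/937462))/(19301/14400) = 668640/468731.
At d = 13: f̂ = (706431/937462)·(13) + (668640/468731)·(1/13) = 120724119/12187006.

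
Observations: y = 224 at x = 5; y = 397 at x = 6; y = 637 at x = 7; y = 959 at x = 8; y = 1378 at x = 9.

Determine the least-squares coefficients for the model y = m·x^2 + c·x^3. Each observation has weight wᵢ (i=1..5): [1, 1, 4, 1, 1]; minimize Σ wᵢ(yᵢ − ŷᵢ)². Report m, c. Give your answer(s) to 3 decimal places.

m = -1.028, c = 2.004

Setting ∂/∂m … = 0 gives: 22182·m + 169946·c = 317738;  169946·m + 1326462·c = 2483286.
(Σwᵢ·x^2·x^2 = 22182, Σwᵢ·x^2·x^3 = 169946, Σwᵢ·x^3·x^3 = 1326462, Σwᵢ·x^2·y = 317738, Σwᵢ·x^3·y = 2483286.)
Determinant 22182·1326462 − 169946² = 541937168.
m = (317738·1326462 − 169946·2483286)/541937168 = -34821225/33871073; c = (22182·2483286 − 169946·317738)/541937168 = 67871744/33871073.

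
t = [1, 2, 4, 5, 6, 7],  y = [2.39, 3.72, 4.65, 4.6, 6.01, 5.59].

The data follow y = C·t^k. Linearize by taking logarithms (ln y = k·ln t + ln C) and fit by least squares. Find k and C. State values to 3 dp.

Taking logs, ln y = k·ln t + ln C, so regress ln y on ln t.
Σln t = 7.4265, Σ(ln t)² = 11.9895, Σln y = 8.7623, Σln t·ln y = 12.0595.
Equations: 11.9895·k + 7.4265·ln C = 12.0595;  7.4265·k + 6·ln C = 8.7623.
Solving (det = 16.7835): k = 0.43394, ln C = 0.92328, so C = exp(0.92328) = 2.51753.

k = 0.434, C = 2.518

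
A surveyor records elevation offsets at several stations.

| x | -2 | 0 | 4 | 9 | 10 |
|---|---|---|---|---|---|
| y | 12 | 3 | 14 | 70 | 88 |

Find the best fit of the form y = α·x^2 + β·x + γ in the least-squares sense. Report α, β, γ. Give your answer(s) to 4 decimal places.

α = 1.0089, β = -1.7076, γ = 4.0123

Compute the Gram sums: Σx^2·x^2 = 16833, Σx^2·x = 1785, Σx^2 = 201, Σx·x = 201, Σx = 21, Σ1 = 5.
And Σx^2·y = 14742, Σx·y = 1542, Σy = 187.
Row-reducing yields α = 14323/14196, β = -3463/2028, γ = 9493/2366.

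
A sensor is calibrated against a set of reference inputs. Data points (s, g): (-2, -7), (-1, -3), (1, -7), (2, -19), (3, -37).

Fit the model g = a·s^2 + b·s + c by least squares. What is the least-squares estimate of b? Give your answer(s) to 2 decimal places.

b = -2.90

From the data, Σs^2·s^2 = 115, Σs^2·s = 27, Σs^2 = 19, Σs·s = 19, Σs = 3, Σ1 = 5.
Moment sums: Σs^2·g = -447, Σs·g = -139, Σg = -73.
So MᵀM·[a, b, c]ᵀ = Mᵀg: [[115, 27, 19]; [27, 19, 3]; [19, 3, 5]]·[a, b, c]ᵀ = [-447, -139, -73]ᵀ.
Inverting the 3×3 Gram matrix, [a, b, c]ᵀ = [-895/308, -893/308, -20/11]ᵀ.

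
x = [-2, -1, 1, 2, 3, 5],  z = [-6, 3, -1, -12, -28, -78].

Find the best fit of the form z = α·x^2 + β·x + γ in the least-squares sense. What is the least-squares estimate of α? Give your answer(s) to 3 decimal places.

Entries of AᵀA: Σx^2·x^2 = 740, Σx^2·x = 152, Σx^2 = 44, Σx·x = 44, Σx = 8, Σ1 = 6.
Moment sums: Σx^2·z = -2272, Σx·z = -490, Σz = -122.
AᵀA·[α, β, γ]ᵀ = Aᵀz becomes [[740, 152, 44]; [152, 44, 8]; [44, 8, 6]]·[α, β, γ]ᵀ = [-2272, -490, -122]ᵀ.
Solving the 3×3 system (Gaussian elimination) gives α = -192/65, β = -1007/650, γ = 1103/325.

α = -2.954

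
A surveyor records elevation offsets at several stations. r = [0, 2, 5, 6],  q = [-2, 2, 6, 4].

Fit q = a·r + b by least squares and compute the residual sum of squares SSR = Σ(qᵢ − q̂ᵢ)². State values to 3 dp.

Setting ∂/∂a … = 0 gives: 65·a + 13·b = 58;  13·a + 4·b = 10.
Δ = 65·4 − 13² = 91.
a = (58·4 − 13·10)/91 = 102/91; b = (65·10 − 13·58)/91 = -8/7.
Residuals: -6/7, 82/91, 20/13, -144/91; SSR = 584/91.

SSR = 6.418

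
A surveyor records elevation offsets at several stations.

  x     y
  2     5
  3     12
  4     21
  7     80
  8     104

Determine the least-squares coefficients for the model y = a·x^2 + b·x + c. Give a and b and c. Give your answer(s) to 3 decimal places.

a = 1.986, b = -3.155, c = 3.144

MᵀM·[a, b, c]ᵀ = Mᵀy reads: 6850·a + 954·b + 142·c = 11040;  954·a + 142·b + 24·c = 1522;  142·a + 24·b + 5·c = 222.
Inverting the 3×3 Gram matrix, [a, b, c]ᵀ = [3225/1624, -5123/1624, 2553/812]ᵀ.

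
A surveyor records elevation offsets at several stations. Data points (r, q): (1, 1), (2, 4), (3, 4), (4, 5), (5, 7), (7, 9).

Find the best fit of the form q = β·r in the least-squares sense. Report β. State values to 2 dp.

Entries of XᵀX: Σr·r = 104.
Right-hand side: Σr·q = 139.
So XᵀX·[β]ᵀ = Xᵀq: [[104]]·[β]ᵀ = [139]ᵀ.
Hence β = 139 / 104 ≈ 1.33654.

β = 1.34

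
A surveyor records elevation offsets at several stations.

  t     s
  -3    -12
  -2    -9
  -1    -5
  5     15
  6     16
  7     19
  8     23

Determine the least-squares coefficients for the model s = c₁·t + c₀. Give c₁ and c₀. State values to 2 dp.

c₁ = 3.15, c₀ = -2.30

With design matrix A, AᵀA = [[188, 20]; [20, 7]] and Aᵀs = [547, 47]ᵀ.
det = 188·7 − 20² = 916.
c₁ = (547·7 − 20·47)/916 = 2889/916; c₀ = (188·47 − 20·547)/916 = -526/229.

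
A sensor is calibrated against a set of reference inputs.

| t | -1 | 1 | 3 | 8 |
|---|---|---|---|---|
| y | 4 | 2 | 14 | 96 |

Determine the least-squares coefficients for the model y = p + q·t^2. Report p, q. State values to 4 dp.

p = 1.2681, q = 1.4790

XᵀX·[p, q]ᵀ = Xᵀy reads: 4·p + 75·q = 116;  75·p + 4179·q = 6276.
Δ = 4·4179 − 75² = 11091.
p = (116·4179 − 75·6276)/11091 = 4688/3697; q = (4·6276 − 75·116)/11091 = 5468/3697.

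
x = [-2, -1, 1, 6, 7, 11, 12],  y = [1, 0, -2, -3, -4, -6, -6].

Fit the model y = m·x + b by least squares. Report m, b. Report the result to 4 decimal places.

m = -0.4760, b = -0.5449

Forming MᵀM = [[356, 34]; [34, 7]] and Mᵀy = [-188, -20]ᵀ gives MᵀM·[m, b]ᵀ = Mᵀy.
det = 356·7 − 34² = 1336.
m = ((-188)·7 − 34·(-20))/1336 = -159/334; b = (356·(-20) − 34·(-188))/1336 = -91/167.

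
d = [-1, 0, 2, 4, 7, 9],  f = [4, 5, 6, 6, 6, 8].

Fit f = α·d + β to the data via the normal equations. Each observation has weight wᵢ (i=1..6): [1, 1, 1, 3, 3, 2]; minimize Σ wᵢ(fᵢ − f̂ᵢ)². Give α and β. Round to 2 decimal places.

α = 0.29, β = 4.74

From the data, Σwᵢ·d·d = 362, Σwᵢ·d = 52, Σwᵢ·1 = 11.
For MᵀWf: Σwᵢ·d·f = 350, Σwᵢ·f = 67.
MᵀWM·[α, β]ᵀ = MᵀWf becomes [[362, 52]; [52, 11]]·[α, β]ᵀ = [350, 67]ᵀ.
det = 362·11 − 52² = 1278.
α = (350·11 − 52·67)/1278 = 61/213; β = (362·67 − 52·350)/1278 = 1009/213.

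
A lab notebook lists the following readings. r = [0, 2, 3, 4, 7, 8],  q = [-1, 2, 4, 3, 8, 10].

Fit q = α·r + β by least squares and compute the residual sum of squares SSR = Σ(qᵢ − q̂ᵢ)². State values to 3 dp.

SSR = 3.072

Compute the Gram sums: Σr·r = 142, Σr = 24, Σ1 = 6.
And Σr·q = 164, Σq = 26.
MᵀM·[α, β]ᵀ = Mᵀq becomes [[142, 24]; [24, 6]]·[α, β]ᵀ = [164, 26]ᵀ.
Eliminating β: 6·(row 1) − 24·(row 2) gives 276·α = 6·164 − 24·26 = 360, so α = 30/23.
Then β = (26 − 24·(30/23))/6 = -61/69.
Residuals: -8/69, 19/69, 67/69, -4/3, -17/69, 31/69; SSR = 212/69.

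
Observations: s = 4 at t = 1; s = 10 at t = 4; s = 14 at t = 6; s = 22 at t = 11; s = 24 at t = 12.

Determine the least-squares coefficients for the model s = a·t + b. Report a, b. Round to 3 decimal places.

Normal-equation sums: Σt·t = 318, Σt = 34, Σ1 = 5.
Moment sums: Σt·s = 658, Σs = 74.
Eliminating b: 5·(row 1) − 34·(row 2) gives 434·a = 5·658 − 34·74 = 774, so a = 387/217.
Then b = (74 − 34·(387/217))/5 = 580/217.

a = 1.783, b = 2.673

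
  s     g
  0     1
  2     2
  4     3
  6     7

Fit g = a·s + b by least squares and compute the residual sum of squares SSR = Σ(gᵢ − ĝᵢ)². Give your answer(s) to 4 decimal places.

SSR = 2.7000

Setting ∂/∂a … = 0 gives: 56·a + 12·b = 58;  12·a + 4·b = 13.
(Σs·s = 56, Σs = 12, Σ1 = 4, Σs·g = 58, Σg = 13.)
Δ = 56·4 − 12² = 80.
a = (58·4 − 12·13)/80 = 19/20; b = (56·13 − 12·58)/80 = 2/5.
Residuals: 3/5, -3/10, -6/5, 9/10; SSR = 27/10.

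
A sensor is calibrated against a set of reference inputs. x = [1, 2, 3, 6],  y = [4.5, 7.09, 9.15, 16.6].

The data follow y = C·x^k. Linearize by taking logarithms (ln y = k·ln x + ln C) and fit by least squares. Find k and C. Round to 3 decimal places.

k = 0.724, C = 4.363

Taking logs, ln y = k·ln x + ln C, so regress ln y on ln x.
Sums: Σln x = 3.5835, Σ(ln x)² = 4.8978, Σln y = 8.4859, Σln x·ln y = 8.8235.
Normal system: [[4.8978, 3.5835]; [3.5835, 4]]·[k, ln C]ᵀ = [8.8235, 8.4859]ᵀ.
Δ = 4.8978·4 − (3.5835)² = 6.7496; k = (8.8235·4 − 3.5835·8.4859)/6.7496 = 0.72367, ln C = (4.8978·8.4859 − 3.5835·8.8235)/6.7496 = 1.47316, so C = exp(1.47316) = 4.36299.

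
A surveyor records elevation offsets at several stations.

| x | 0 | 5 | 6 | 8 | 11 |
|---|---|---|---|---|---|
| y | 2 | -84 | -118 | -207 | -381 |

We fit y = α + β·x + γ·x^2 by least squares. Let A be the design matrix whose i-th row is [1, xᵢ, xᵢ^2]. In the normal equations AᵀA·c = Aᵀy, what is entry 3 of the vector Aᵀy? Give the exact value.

-65697

Entry 3 ↔ basis x^2, so (Aᵀy)_{3} = Σᵢ (x^2)·yᵢ = (0)·(2) + (25)·(-84) + (36)·(-118) + (64)·(-207) + (121)·(-381) = -65697.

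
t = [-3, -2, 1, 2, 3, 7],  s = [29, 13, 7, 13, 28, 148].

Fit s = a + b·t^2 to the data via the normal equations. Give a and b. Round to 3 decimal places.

a = 1.967, b = 2.976

Compute the Gram sums: Σ1 = 6, Σt^2 = 76, Σt^2·t^2 = 2596.
And Σs = 238, Σt^2·s = 7876.
Δ = 6·2596 − 76² = 9800.
a = (238·2596 − 76·7876)/9800 = 2409/1225; b = (6·7876 − 76·238)/9800 = 3646/1225.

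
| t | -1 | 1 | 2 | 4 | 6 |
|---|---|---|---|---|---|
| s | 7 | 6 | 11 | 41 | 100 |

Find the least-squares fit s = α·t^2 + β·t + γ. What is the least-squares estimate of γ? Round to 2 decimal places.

γ = 2.92

Compute the Gram sums: Σt^2·t^2 = 1570, Σt^2·t = 288, Σt^2 = 58, Σt·t = 58, Σt = 12, Σ1 = 5.
Right-hand side: Σt^2·s = 4313, Σt·s = 785, Σs = 165.
Solving the 3×3 system (Gaussian elimination) gives α = 30419/10142, β = -19901/10142, γ = 14794/5071.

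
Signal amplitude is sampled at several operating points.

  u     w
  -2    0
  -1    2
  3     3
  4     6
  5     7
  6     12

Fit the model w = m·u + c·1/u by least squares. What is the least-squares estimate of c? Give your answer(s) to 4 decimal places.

c = -4.7445

From the data, Σu·u = 91, Σu·1/u = 6, Σ1/u·1/u = 5369/3600.
Moment sums: Σu·w = 138, Σ1/u·w = 39/10.
Determinant 91·(5369/3600) − 6² = 358979/3600.
m = (138·(5369/3600) − 6·(39/10))/(358979/3600) = 656682/358979; c = (91·(39/10) − 6·138)/(358979/3600) = -1703160/358979.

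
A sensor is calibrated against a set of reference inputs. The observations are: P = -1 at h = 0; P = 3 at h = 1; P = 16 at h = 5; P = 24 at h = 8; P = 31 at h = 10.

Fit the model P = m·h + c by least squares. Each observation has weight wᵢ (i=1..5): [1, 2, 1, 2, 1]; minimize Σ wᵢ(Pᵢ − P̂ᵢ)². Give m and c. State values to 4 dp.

m = 3.1034, c = -0.3448

Setting ∂/∂m … = 0 gives: 255·m + 33·c = 780;  33·m + 7·c = 100.
det = 255·7 − 33² = 696.
m = (780·7 − 33·100)/696 = 90/29; c = (255·100 − 33·780)/696 = -10/29.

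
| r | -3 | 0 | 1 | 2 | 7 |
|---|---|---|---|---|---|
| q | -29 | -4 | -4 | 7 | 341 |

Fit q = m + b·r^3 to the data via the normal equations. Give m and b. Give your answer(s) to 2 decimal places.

Forming XᵀX = [[5, 325]; [325, 118443]] and Xᵀq = [311, 117798]ᵀ gives XᵀX·[m, b]ᵀ = Xᵀq.
Determinant 5·118443 − 325² = 486590.
m = (311·118443 − 325·117798)/486590 = -111429/37430; b = (5·117798 − 325·311)/486590 = 97583/97318.

m = -2.98, b = 1.00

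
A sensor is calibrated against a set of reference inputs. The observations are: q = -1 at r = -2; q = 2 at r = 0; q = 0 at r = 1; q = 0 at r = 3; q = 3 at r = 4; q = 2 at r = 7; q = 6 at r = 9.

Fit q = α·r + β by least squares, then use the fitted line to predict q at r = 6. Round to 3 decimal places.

q̂ = 3.107

Entries of MᵀM: Σr·r = 160, Σr = 22, Σ1 = 7.
For Mᵀq: Σr·q = 82, Σq = 12.
So MᵀM·[α, β]ᵀ = Mᵀq: [[160, 22]; [22, 7]]·[α, β]ᵀ = [82, 12]ᵀ.
Determinant 160·7 − 22² = 636.
α = (82·7 − 22·12)/636 = 155/318; β = (160·12 − 22·82)/636 = 29/159.
At r = 6: q̂ = (155/318)·(6) + (29/159)·(1) = 494/159.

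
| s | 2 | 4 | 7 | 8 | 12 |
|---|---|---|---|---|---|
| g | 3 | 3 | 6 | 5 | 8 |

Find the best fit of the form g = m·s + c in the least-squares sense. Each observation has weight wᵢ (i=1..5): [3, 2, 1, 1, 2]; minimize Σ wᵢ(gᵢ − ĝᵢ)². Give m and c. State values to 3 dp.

m = 0.517, c = 1.624

Compute the Gram sums: Σwᵢ·s·s = 445, Σwᵢ·s = 53, Σwᵢ·1 = 9.
For XᵀWg: Σwᵢ·s·g = 316, Σwᵢ·g = 42.
Δ = 445·9 − 53² = 1196.
m = (316·9 − 53·42)/1196 = 309/598; c = (445·42 − 53·316)/1196 = 971/598.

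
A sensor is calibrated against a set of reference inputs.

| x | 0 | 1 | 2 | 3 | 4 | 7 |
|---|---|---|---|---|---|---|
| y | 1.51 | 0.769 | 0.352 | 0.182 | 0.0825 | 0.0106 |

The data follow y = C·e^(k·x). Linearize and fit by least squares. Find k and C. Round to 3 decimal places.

k = -0.712, C = 1.508

Taking logs, ln y = k·x + ln C, so regress ln y on x.
Σx = 17.0000, Σ(x)² = 79.0000, Σln y = -9.6403, Σx·ln y = -49.2703.
Equations: 79.0000·k + 17.0000·ln C = -49.2703;  17.0000·k + 6·ln C = -9.6403.
Δ = 79.0000·6 − (17.0000)² = 185.0000; k = (-49.2703·6 − 17.0000·-9.6403)/185.0000 = -0.71209, ln C = (79.0000·-9.6403 − 17.0000·-49.2703)/185.0000 = 0.41088, so C = exp(0.41088) = 1.50814.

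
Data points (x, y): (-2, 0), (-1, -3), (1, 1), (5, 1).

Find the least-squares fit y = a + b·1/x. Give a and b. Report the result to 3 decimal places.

From the data, Σ1 = 4, Σ1/x = -3/10, Σ1/x·1/x = 229/100.
For Aᵀy: Σy = -1, Σ1/x·y = 21/5.
So AᵀA·[a, b]ᵀ = Aᵀy: [[4, -3/10]; [-3/10, 229/100]]·[a, b]ᵀ = [-1, 21/5]ᵀ.
Determinant 4·(229/100) − (-3/10)² = 907/100.
a = ((-1)·(229/100) − (-3/10)·(21/5))/(907/100) = -103/907; b = (4·(21/5) − (-3/10)·(-1))/(907/100) = 1650/907.

a = -0.114, b = 1.819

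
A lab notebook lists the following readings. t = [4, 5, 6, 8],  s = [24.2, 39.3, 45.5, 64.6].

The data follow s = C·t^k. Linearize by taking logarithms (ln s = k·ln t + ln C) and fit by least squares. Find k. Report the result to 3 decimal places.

Let Y = ln s. Fitting Y = k·ln t + ln C by least squares:
Sums: Σln t = 6.8669, Σ(ln t)² = 12.0466, Σln s = 14.8435, Σln t·ln s = 25.8338.
Normal system: [[12.0466, 6.8669]; [6.8669, 4]]·[k, ln C]ᵀ = [25.8338, 14.8435]ᵀ.
Δ = 12.0466·4 − (6.8669)² = 1.0316; k = (25.8338·4 − 6.8669·14.8435)/1.0316 = 1.36289, ln C = (12.0466·14.8435 − 6.8669·25.8338)/1.0316 = 1.37116.

k = 1.363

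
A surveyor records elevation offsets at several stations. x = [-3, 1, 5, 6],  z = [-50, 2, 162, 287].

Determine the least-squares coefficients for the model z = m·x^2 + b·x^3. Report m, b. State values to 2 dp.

m = -1.03, b = 1.50

Forming AᵀA = [[2003, 10659]; [10659, 63011]] and Aᵀz = [13934, 83594]ᵀ gives AᵀA·[m, b]ᵀ = Aᵀz.
det = 2003·63011 − 10659² = 12596752.
m = (13934·63011 − 10659·83594)/12596752 = -3258293/3149188; b = (2003·83594 − 10659·13934)/12596752 = 4729069/3149188.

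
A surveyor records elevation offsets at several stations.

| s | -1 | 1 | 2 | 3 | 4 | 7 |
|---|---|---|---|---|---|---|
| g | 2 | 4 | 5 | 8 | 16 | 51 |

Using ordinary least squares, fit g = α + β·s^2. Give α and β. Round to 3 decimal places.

α = 0.866, β = 1.010

Sums needed: Σ1 = 6, Σs^2 = 80, Σs^2·s^2 = 2756.
And Σg = 86, Σs^2·g = 2853.
MᵀM·[α, β]ᵀ = Mᵀg becomes [[6, 80]; [80, 2756]]·[α, β]ᵀ = [86, 2853]ᵀ.
Eliminating β: 2756·(row 1) − 80·(row 2) gives 10136·α = 2756·86 − 80·2853 = 8776, so α = 1097/1267.
Then β = (2853 − 80·(1097/1267))/2756 = 5119/5068.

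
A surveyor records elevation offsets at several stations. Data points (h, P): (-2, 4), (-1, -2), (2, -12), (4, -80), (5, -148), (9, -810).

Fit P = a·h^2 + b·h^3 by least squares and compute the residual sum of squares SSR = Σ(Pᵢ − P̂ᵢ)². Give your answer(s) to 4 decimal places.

SSR = 6.2997

The normal equations are: 7475·a + 63197·b = -70624;  63197·a + 551291·b = -614236.
(Σh^2·h^2 = 7475, Σh^2·h^3 = 63197, Σh^3·h^3 = 551291, Σh^2·P = -70624, Σh^3·P = -614236.)
det = 7475·551291 − 63197² = 127039416.
a = ((-70624)·551291 − 63197·(-614236))/127039416 = -9708591/10586618; b = (7475·(-614236) − 63197·(-70624))/127039416 = -10682431/10586618.
Residuals: -2139306/5293309, -1581934/756187, -1372802/5293309, -3958200/5293309, 5599593/5293309, -636255/5293309; SSR = 33346262/5293309.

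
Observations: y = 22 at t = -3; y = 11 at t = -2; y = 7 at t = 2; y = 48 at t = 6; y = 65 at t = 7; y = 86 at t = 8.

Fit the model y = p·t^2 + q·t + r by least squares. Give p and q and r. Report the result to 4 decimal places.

Setting ∂/∂p … = 0 gives: 7906·p + 1044·q + 166·r = 10687;  1044·p + 166·q + 18·r = 1357;  166·p + 18·q + 6·r = 239.
Inverting the 3×3 Gram matrix, [p, q, r]ᵀ = [11456/7819, -11168/7819, 56023/15638]ᵀ.

p = 1.4651, q = -1.4283, r = 3.5825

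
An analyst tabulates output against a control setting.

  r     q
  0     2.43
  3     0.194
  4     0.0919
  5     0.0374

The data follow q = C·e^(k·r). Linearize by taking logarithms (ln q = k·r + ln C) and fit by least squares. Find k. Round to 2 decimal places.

k = -0.83

Linearized form: ln q = k·r + ln C. From the 4 transformed points,
Σr = 12.0000, Σ(r)² = 50.0000, Σln q = -6.4251, Σr·ln q = -30.8983.
Equations: 50.0000·k + 12.0000·ln C = -30.8983;  12.0000·k + 4·ln C = -6.4251.
Slope k = (n·Σr·ln q − Σr·Σln q)/(n·Σ(r)² − (Σr)²) = (4·-30.8983 − 12.0000·-6.4251)/56.0000 = -0.83021; ln C = (Σln q − k·Σr)/n = 0.88433.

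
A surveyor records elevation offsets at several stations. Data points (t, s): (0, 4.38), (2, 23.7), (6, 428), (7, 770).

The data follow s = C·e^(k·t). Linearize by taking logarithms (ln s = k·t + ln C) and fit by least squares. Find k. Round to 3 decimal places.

k = 0.738

Taking logs, ln s = k·t + ln C, so regress ln s on t.
Σt = 15.0000, Σ(t)² = 89.0000, Σln s = 17.3480, Σt·ln s = 89.2104.
Equations: 89.0000·k + 15.0000·ln C = 89.2104;  15.0000·k + 4·ln C = 17.3480.
Slope k = (n·Σt·ln s − Σt·Σln s)/(n·Σ(t)² − (Σt)²) = (4·89.2104 − 15.0000·17.3480)/131.0000 = 0.73757; ln C = (Σln s − k·Σt)/n = 1.57114.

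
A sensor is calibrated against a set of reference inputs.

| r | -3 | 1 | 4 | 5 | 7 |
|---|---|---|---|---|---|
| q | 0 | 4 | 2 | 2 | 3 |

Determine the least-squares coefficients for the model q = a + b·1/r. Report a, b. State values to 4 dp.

a = 1.4972, b = 2.7899

Normal-equation sums: Σ1 = 5, Σ1/r = 529/420, Σ1/r·1/r = 217681/176400.
Moment sums: Σq = 11, Σ1/r·q = 373/70.
So XᵀX·[a, b]ᵀ = Xᵀq: [[5, 529/420]; [529/420, 217681/176400]]·[a, b]ᵀ = [11, 373/70]ᵀ.
Δ = 5·(217681/176400) − (529/420)² = 202141/44100.
a = (11·(217681/176400) − (529/420)·(373/70))/(202141/44100) = 1210589/808564; b = (5·(373/70) − (529/420)·11)/(202141/44100) = 563955/202141.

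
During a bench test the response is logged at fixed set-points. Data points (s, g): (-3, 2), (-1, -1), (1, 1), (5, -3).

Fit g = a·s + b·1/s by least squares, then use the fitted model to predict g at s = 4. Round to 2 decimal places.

ĝ = -2.44

Forming XᵀX = [[36, 4]; [4, 484/225]] and Xᵀg = [-19, 11/15]ᵀ gives XᵀX·[a, b]ᵀ = Xᵀg.
Eliminating b: (484/225)·(row 1) − 4·(row 2) gives (1536/25)·a = (484/225)·(-19) − 4·(11/15) = -9856/225, so a = -77/108.
Then b = ((11/15) − 4·(-77/108))/(484/225) = 5/3.
At s = 4: ĝ = (-77/108)·(4) + (5/3)·(1/4) = -263/108.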